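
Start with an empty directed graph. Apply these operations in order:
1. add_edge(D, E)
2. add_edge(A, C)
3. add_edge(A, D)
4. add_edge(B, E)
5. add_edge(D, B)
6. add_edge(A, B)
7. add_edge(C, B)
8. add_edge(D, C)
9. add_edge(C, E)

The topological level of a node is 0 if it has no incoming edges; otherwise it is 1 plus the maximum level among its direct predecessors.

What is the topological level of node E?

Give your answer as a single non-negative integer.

Answer: 4

Derivation:
Op 1: add_edge(D, E). Edges now: 1
Op 2: add_edge(A, C). Edges now: 2
Op 3: add_edge(A, D). Edges now: 3
Op 4: add_edge(B, E). Edges now: 4
Op 5: add_edge(D, B). Edges now: 5
Op 6: add_edge(A, B). Edges now: 6
Op 7: add_edge(C, B). Edges now: 7
Op 8: add_edge(D, C). Edges now: 8
Op 9: add_edge(C, E). Edges now: 9
Compute levels (Kahn BFS):
  sources (in-degree 0): A
  process A: level=0
    A->B: in-degree(B)=2, level(B)>=1
    A->C: in-degree(C)=1, level(C)>=1
    A->D: in-degree(D)=0, level(D)=1, enqueue
  process D: level=1
    D->B: in-degree(B)=1, level(B)>=2
    D->C: in-degree(C)=0, level(C)=2, enqueue
    D->E: in-degree(E)=2, level(E)>=2
  process C: level=2
    C->B: in-degree(B)=0, level(B)=3, enqueue
    C->E: in-degree(E)=1, level(E)>=3
  process B: level=3
    B->E: in-degree(E)=0, level(E)=4, enqueue
  process E: level=4
All levels: A:0, B:3, C:2, D:1, E:4
level(E) = 4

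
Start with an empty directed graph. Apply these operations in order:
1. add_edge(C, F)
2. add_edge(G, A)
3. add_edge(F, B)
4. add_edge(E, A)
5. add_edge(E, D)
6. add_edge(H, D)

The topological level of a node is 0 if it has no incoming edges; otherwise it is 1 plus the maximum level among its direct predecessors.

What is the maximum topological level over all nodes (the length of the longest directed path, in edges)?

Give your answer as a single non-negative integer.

Answer: 2

Derivation:
Op 1: add_edge(C, F). Edges now: 1
Op 2: add_edge(G, A). Edges now: 2
Op 3: add_edge(F, B). Edges now: 3
Op 4: add_edge(E, A). Edges now: 4
Op 5: add_edge(E, D). Edges now: 5
Op 6: add_edge(H, D). Edges now: 6
Compute levels (Kahn BFS):
  sources (in-degree 0): C, E, G, H
  process C: level=0
    C->F: in-degree(F)=0, level(F)=1, enqueue
  process E: level=0
    E->A: in-degree(A)=1, level(A)>=1
    E->D: in-degree(D)=1, level(D)>=1
  process G: level=0
    G->A: in-degree(A)=0, level(A)=1, enqueue
  process H: level=0
    H->D: in-degree(D)=0, level(D)=1, enqueue
  process F: level=1
    F->B: in-degree(B)=0, level(B)=2, enqueue
  process A: level=1
  process D: level=1
  process B: level=2
All levels: A:1, B:2, C:0, D:1, E:0, F:1, G:0, H:0
max level = 2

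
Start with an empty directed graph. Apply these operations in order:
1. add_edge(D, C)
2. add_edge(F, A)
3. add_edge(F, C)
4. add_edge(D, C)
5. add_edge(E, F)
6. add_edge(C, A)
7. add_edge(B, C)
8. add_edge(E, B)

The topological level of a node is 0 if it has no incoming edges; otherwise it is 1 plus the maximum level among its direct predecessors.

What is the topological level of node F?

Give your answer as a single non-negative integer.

Op 1: add_edge(D, C). Edges now: 1
Op 2: add_edge(F, A). Edges now: 2
Op 3: add_edge(F, C). Edges now: 3
Op 4: add_edge(D, C) (duplicate, no change). Edges now: 3
Op 5: add_edge(E, F). Edges now: 4
Op 6: add_edge(C, A). Edges now: 5
Op 7: add_edge(B, C). Edges now: 6
Op 8: add_edge(E, B). Edges now: 7
Compute levels (Kahn BFS):
  sources (in-degree 0): D, E
  process D: level=0
    D->C: in-degree(C)=2, level(C)>=1
  process E: level=0
    E->B: in-degree(B)=0, level(B)=1, enqueue
    E->F: in-degree(F)=0, level(F)=1, enqueue
  process B: level=1
    B->C: in-degree(C)=1, level(C)>=2
  process F: level=1
    F->A: in-degree(A)=1, level(A)>=2
    F->C: in-degree(C)=0, level(C)=2, enqueue
  process C: level=2
    C->A: in-degree(A)=0, level(A)=3, enqueue
  process A: level=3
All levels: A:3, B:1, C:2, D:0, E:0, F:1
level(F) = 1

Answer: 1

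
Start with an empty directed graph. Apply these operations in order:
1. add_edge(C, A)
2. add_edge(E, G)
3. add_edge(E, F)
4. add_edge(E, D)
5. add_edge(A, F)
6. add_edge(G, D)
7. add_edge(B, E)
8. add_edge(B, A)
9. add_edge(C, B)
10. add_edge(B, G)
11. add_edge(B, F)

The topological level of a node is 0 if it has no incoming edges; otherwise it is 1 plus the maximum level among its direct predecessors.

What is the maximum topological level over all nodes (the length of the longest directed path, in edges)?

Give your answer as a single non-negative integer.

Op 1: add_edge(C, A). Edges now: 1
Op 2: add_edge(E, G). Edges now: 2
Op 3: add_edge(E, F). Edges now: 3
Op 4: add_edge(E, D). Edges now: 4
Op 5: add_edge(A, F). Edges now: 5
Op 6: add_edge(G, D). Edges now: 6
Op 7: add_edge(B, E). Edges now: 7
Op 8: add_edge(B, A). Edges now: 8
Op 9: add_edge(C, B). Edges now: 9
Op 10: add_edge(B, G). Edges now: 10
Op 11: add_edge(B, F). Edges now: 11
Compute levels (Kahn BFS):
  sources (in-degree 0): C
  process C: level=0
    C->A: in-degree(A)=1, level(A)>=1
    C->B: in-degree(B)=0, level(B)=1, enqueue
  process B: level=1
    B->A: in-degree(A)=0, level(A)=2, enqueue
    B->E: in-degree(E)=0, level(E)=2, enqueue
    B->F: in-degree(F)=2, level(F)>=2
    B->G: in-degree(G)=1, level(G)>=2
  process A: level=2
    A->F: in-degree(F)=1, level(F)>=3
  process E: level=2
    E->D: in-degree(D)=1, level(D)>=3
    E->F: in-degree(F)=0, level(F)=3, enqueue
    E->G: in-degree(G)=0, level(G)=3, enqueue
  process F: level=3
  process G: level=3
    G->D: in-degree(D)=0, level(D)=4, enqueue
  process D: level=4
All levels: A:2, B:1, C:0, D:4, E:2, F:3, G:3
max level = 4

Answer: 4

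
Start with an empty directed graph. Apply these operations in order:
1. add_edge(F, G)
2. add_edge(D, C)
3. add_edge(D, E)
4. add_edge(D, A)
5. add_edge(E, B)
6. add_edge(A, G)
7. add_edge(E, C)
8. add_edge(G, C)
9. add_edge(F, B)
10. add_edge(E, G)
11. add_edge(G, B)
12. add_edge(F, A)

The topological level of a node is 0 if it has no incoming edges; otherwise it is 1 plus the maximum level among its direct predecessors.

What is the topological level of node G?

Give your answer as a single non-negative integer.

Answer: 2

Derivation:
Op 1: add_edge(F, G). Edges now: 1
Op 2: add_edge(D, C). Edges now: 2
Op 3: add_edge(D, E). Edges now: 3
Op 4: add_edge(D, A). Edges now: 4
Op 5: add_edge(E, B). Edges now: 5
Op 6: add_edge(A, G). Edges now: 6
Op 7: add_edge(E, C). Edges now: 7
Op 8: add_edge(G, C). Edges now: 8
Op 9: add_edge(F, B). Edges now: 9
Op 10: add_edge(E, G). Edges now: 10
Op 11: add_edge(G, B). Edges now: 11
Op 12: add_edge(F, A). Edges now: 12
Compute levels (Kahn BFS):
  sources (in-degree 0): D, F
  process D: level=0
    D->A: in-degree(A)=1, level(A)>=1
    D->C: in-degree(C)=2, level(C)>=1
    D->E: in-degree(E)=0, level(E)=1, enqueue
  process F: level=0
    F->A: in-degree(A)=0, level(A)=1, enqueue
    F->B: in-degree(B)=2, level(B)>=1
    F->G: in-degree(G)=2, level(G)>=1
  process E: level=1
    E->B: in-degree(B)=1, level(B)>=2
    E->C: in-degree(C)=1, level(C)>=2
    E->G: in-degree(G)=1, level(G)>=2
  process A: level=1
    A->G: in-degree(G)=0, level(G)=2, enqueue
  process G: level=2
    G->B: in-degree(B)=0, level(B)=3, enqueue
    G->C: in-degree(C)=0, level(C)=3, enqueue
  process B: level=3
  process C: level=3
All levels: A:1, B:3, C:3, D:0, E:1, F:0, G:2
level(G) = 2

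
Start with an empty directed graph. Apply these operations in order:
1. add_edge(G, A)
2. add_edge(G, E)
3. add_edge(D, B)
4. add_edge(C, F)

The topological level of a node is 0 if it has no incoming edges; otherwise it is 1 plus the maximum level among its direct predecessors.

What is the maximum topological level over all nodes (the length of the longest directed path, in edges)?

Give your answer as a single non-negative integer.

Answer: 1

Derivation:
Op 1: add_edge(G, A). Edges now: 1
Op 2: add_edge(G, E). Edges now: 2
Op 3: add_edge(D, B). Edges now: 3
Op 4: add_edge(C, F). Edges now: 4
Compute levels (Kahn BFS):
  sources (in-degree 0): C, D, G
  process C: level=0
    C->F: in-degree(F)=0, level(F)=1, enqueue
  process D: level=0
    D->B: in-degree(B)=0, level(B)=1, enqueue
  process G: level=0
    G->A: in-degree(A)=0, level(A)=1, enqueue
    G->E: in-degree(E)=0, level(E)=1, enqueue
  process F: level=1
  process B: level=1
  process A: level=1
  process E: level=1
All levels: A:1, B:1, C:0, D:0, E:1, F:1, G:0
max level = 1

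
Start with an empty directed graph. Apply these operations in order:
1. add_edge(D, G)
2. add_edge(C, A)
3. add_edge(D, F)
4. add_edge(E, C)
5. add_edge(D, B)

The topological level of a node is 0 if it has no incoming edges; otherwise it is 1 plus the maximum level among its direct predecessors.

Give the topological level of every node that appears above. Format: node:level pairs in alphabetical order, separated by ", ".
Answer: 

Op 1: add_edge(D, G). Edges now: 1
Op 2: add_edge(C, A). Edges now: 2
Op 3: add_edge(D, F). Edges now: 3
Op 4: add_edge(E, C). Edges now: 4
Op 5: add_edge(D, B). Edges now: 5
Compute levels (Kahn BFS):
  sources (in-degree 0): D, E
  process D: level=0
    D->B: in-degree(B)=0, level(B)=1, enqueue
    D->F: in-degree(F)=0, level(F)=1, enqueue
    D->G: in-degree(G)=0, level(G)=1, enqueue
  process E: level=0
    E->C: in-degree(C)=0, level(C)=1, enqueue
  process B: level=1
  process F: level=1
  process G: level=1
  process C: level=1
    C->A: in-degree(A)=0, level(A)=2, enqueue
  process A: level=2
All levels: A:2, B:1, C:1, D:0, E:0, F:1, G:1

Answer: A:2, B:1, C:1, D:0, E:0, F:1, G:1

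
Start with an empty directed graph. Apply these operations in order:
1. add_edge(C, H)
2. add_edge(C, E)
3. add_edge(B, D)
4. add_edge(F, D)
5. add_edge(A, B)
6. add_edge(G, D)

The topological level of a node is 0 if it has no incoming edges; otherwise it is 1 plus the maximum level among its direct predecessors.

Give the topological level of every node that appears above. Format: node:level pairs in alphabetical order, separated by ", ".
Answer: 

Answer: A:0, B:1, C:0, D:2, E:1, F:0, G:0, H:1

Derivation:
Op 1: add_edge(C, H). Edges now: 1
Op 2: add_edge(C, E). Edges now: 2
Op 3: add_edge(B, D). Edges now: 3
Op 4: add_edge(F, D). Edges now: 4
Op 5: add_edge(A, B). Edges now: 5
Op 6: add_edge(G, D). Edges now: 6
Compute levels (Kahn BFS):
  sources (in-degree 0): A, C, F, G
  process A: level=0
    A->B: in-degree(B)=0, level(B)=1, enqueue
  process C: level=0
    C->E: in-degree(E)=0, level(E)=1, enqueue
    C->H: in-degree(H)=0, level(H)=1, enqueue
  process F: level=0
    F->D: in-degree(D)=2, level(D)>=1
  process G: level=0
    G->D: in-degree(D)=1, level(D)>=1
  process B: level=1
    B->D: in-degree(D)=0, level(D)=2, enqueue
  process E: level=1
  process H: level=1
  process D: level=2
All levels: A:0, B:1, C:0, D:2, E:1, F:0, G:0, H:1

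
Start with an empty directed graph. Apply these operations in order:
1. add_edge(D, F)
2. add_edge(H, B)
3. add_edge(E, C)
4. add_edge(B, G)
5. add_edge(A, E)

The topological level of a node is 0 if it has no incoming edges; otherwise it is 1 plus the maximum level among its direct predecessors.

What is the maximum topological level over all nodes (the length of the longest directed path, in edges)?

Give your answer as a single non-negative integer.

Op 1: add_edge(D, F). Edges now: 1
Op 2: add_edge(H, B). Edges now: 2
Op 3: add_edge(E, C). Edges now: 3
Op 4: add_edge(B, G). Edges now: 4
Op 5: add_edge(A, E). Edges now: 5
Compute levels (Kahn BFS):
  sources (in-degree 0): A, D, H
  process A: level=0
    A->E: in-degree(E)=0, level(E)=1, enqueue
  process D: level=0
    D->F: in-degree(F)=0, level(F)=1, enqueue
  process H: level=0
    H->B: in-degree(B)=0, level(B)=1, enqueue
  process E: level=1
    E->C: in-degree(C)=0, level(C)=2, enqueue
  process F: level=1
  process B: level=1
    B->G: in-degree(G)=0, level(G)=2, enqueue
  process C: level=2
  process G: level=2
All levels: A:0, B:1, C:2, D:0, E:1, F:1, G:2, H:0
max level = 2

Answer: 2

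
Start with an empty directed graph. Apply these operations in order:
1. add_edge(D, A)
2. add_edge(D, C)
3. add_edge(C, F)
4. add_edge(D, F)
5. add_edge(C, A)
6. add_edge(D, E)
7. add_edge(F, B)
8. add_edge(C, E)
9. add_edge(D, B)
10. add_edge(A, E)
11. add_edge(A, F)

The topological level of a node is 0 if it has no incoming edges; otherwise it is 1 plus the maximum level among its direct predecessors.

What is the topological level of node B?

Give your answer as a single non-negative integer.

Op 1: add_edge(D, A). Edges now: 1
Op 2: add_edge(D, C). Edges now: 2
Op 3: add_edge(C, F). Edges now: 3
Op 4: add_edge(D, F). Edges now: 4
Op 5: add_edge(C, A). Edges now: 5
Op 6: add_edge(D, E). Edges now: 6
Op 7: add_edge(F, B). Edges now: 7
Op 8: add_edge(C, E). Edges now: 8
Op 9: add_edge(D, B). Edges now: 9
Op 10: add_edge(A, E). Edges now: 10
Op 11: add_edge(A, F). Edges now: 11
Compute levels (Kahn BFS):
  sources (in-degree 0): D
  process D: level=0
    D->A: in-degree(A)=1, level(A)>=1
    D->B: in-degree(B)=1, level(B)>=1
    D->C: in-degree(C)=0, level(C)=1, enqueue
    D->E: in-degree(E)=2, level(E)>=1
    D->F: in-degree(F)=2, level(F)>=1
  process C: level=1
    C->A: in-degree(A)=0, level(A)=2, enqueue
    C->E: in-degree(E)=1, level(E)>=2
    C->F: in-degree(F)=1, level(F)>=2
  process A: level=2
    A->E: in-degree(E)=0, level(E)=3, enqueue
    A->F: in-degree(F)=0, level(F)=3, enqueue
  process E: level=3
  process F: level=3
    F->B: in-degree(B)=0, level(B)=4, enqueue
  process B: level=4
All levels: A:2, B:4, C:1, D:0, E:3, F:3
level(B) = 4

Answer: 4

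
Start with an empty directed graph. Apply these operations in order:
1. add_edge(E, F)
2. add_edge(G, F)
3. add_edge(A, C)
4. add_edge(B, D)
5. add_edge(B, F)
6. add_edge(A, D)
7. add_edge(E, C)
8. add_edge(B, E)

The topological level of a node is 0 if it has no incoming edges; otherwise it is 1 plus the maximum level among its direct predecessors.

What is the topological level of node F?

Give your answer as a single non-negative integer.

Answer: 2

Derivation:
Op 1: add_edge(E, F). Edges now: 1
Op 2: add_edge(G, F). Edges now: 2
Op 3: add_edge(A, C). Edges now: 3
Op 4: add_edge(B, D). Edges now: 4
Op 5: add_edge(B, F). Edges now: 5
Op 6: add_edge(A, D). Edges now: 6
Op 7: add_edge(E, C). Edges now: 7
Op 8: add_edge(B, E). Edges now: 8
Compute levels (Kahn BFS):
  sources (in-degree 0): A, B, G
  process A: level=0
    A->C: in-degree(C)=1, level(C)>=1
    A->D: in-degree(D)=1, level(D)>=1
  process B: level=0
    B->D: in-degree(D)=0, level(D)=1, enqueue
    B->E: in-degree(E)=0, level(E)=1, enqueue
    B->F: in-degree(F)=2, level(F)>=1
  process G: level=0
    G->F: in-degree(F)=1, level(F)>=1
  process D: level=1
  process E: level=1
    E->C: in-degree(C)=0, level(C)=2, enqueue
    E->F: in-degree(F)=0, level(F)=2, enqueue
  process C: level=2
  process F: level=2
All levels: A:0, B:0, C:2, D:1, E:1, F:2, G:0
level(F) = 2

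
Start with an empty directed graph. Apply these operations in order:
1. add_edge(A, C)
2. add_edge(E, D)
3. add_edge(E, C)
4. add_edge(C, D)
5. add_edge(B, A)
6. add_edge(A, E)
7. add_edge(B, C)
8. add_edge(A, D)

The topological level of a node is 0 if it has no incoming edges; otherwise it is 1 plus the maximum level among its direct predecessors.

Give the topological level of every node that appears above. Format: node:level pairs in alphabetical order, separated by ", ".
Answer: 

Answer: A:1, B:0, C:3, D:4, E:2

Derivation:
Op 1: add_edge(A, C). Edges now: 1
Op 2: add_edge(E, D). Edges now: 2
Op 3: add_edge(E, C). Edges now: 3
Op 4: add_edge(C, D). Edges now: 4
Op 5: add_edge(B, A). Edges now: 5
Op 6: add_edge(A, E). Edges now: 6
Op 7: add_edge(B, C). Edges now: 7
Op 8: add_edge(A, D). Edges now: 8
Compute levels (Kahn BFS):
  sources (in-degree 0): B
  process B: level=0
    B->A: in-degree(A)=0, level(A)=1, enqueue
    B->C: in-degree(C)=2, level(C)>=1
  process A: level=1
    A->C: in-degree(C)=1, level(C)>=2
    A->D: in-degree(D)=2, level(D)>=2
    A->E: in-degree(E)=0, level(E)=2, enqueue
  process E: level=2
    E->C: in-degree(C)=0, level(C)=3, enqueue
    E->D: in-degree(D)=1, level(D)>=3
  process C: level=3
    C->D: in-degree(D)=0, level(D)=4, enqueue
  process D: level=4
All levels: A:1, B:0, C:3, D:4, E:2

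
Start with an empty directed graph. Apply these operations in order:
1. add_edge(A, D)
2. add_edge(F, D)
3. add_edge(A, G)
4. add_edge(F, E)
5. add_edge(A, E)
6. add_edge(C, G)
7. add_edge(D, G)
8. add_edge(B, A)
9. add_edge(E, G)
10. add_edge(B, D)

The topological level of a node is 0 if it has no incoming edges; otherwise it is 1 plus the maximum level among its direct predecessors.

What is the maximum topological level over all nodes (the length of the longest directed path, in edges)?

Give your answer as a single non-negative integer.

Answer: 3

Derivation:
Op 1: add_edge(A, D). Edges now: 1
Op 2: add_edge(F, D). Edges now: 2
Op 3: add_edge(A, G). Edges now: 3
Op 4: add_edge(F, E). Edges now: 4
Op 5: add_edge(A, E). Edges now: 5
Op 6: add_edge(C, G). Edges now: 6
Op 7: add_edge(D, G). Edges now: 7
Op 8: add_edge(B, A). Edges now: 8
Op 9: add_edge(E, G). Edges now: 9
Op 10: add_edge(B, D). Edges now: 10
Compute levels (Kahn BFS):
  sources (in-degree 0): B, C, F
  process B: level=0
    B->A: in-degree(A)=0, level(A)=1, enqueue
    B->D: in-degree(D)=2, level(D)>=1
  process C: level=0
    C->G: in-degree(G)=3, level(G)>=1
  process F: level=0
    F->D: in-degree(D)=1, level(D)>=1
    F->E: in-degree(E)=1, level(E)>=1
  process A: level=1
    A->D: in-degree(D)=0, level(D)=2, enqueue
    A->E: in-degree(E)=0, level(E)=2, enqueue
    A->G: in-degree(G)=2, level(G)>=2
  process D: level=2
    D->G: in-degree(G)=1, level(G)>=3
  process E: level=2
    E->G: in-degree(G)=0, level(G)=3, enqueue
  process G: level=3
All levels: A:1, B:0, C:0, D:2, E:2, F:0, G:3
max level = 3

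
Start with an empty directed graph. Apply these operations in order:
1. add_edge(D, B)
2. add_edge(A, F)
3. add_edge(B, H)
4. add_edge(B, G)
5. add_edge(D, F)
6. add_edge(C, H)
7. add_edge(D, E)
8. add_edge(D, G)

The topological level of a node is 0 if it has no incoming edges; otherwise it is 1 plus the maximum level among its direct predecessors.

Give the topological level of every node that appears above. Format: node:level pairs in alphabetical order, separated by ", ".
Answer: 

Op 1: add_edge(D, B). Edges now: 1
Op 2: add_edge(A, F). Edges now: 2
Op 3: add_edge(B, H). Edges now: 3
Op 4: add_edge(B, G). Edges now: 4
Op 5: add_edge(D, F). Edges now: 5
Op 6: add_edge(C, H). Edges now: 6
Op 7: add_edge(D, E). Edges now: 7
Op 8: add_edge(D, G). Edges now: 8
Compute levels (Kahn BFS):
  sources (in-degree 0): A, C, D
  process A: level=0
    A->F: in-degree(F)=1, level(F)>=1
  process C: level=0
    C->H: in-degree(H)=1, level(H)>=1
  process D: level=0
    D->B: in-degree(B)=0, level(B)=1, enqueue
    D->E: in-degree(E)=0, level(E)=1, enqueue
    D->F: in-degree(F)=0, level(F)=1, enqueue
    D->G: in-degree(G)=1, level(G)>=1
  process B: level=1
    B->G: in-degree(G)=0, level(G)=2, enqueue
    B->H: in-degree(H)=0, level(H)=2, enqueue
  process E: level=1
  process F: level=1
  process G: level=2
  process H: level=2
All levels: A:0, B:1, C:0, D:0, E:1, F:1, G:2, H:2

Answer: A:0, B:1, C:0, D:0, E:1, F:1, G:2, H:2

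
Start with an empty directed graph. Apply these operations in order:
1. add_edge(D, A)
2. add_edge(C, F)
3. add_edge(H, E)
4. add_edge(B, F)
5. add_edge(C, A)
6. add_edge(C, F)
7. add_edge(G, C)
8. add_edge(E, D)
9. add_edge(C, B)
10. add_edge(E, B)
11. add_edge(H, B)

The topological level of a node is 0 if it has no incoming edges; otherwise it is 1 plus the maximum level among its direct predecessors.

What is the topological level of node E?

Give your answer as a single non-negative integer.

Answer: 1

Derivation:
Op 1: add_edge(D, A). Edges now: 1
Op 2: add_edge(C, F). Edges now: 2
Op 3: add_edge(H, E). Edges now: 3
Op 4: add_edge(B, F). Edges now: 4
Op 5: add_edge(C, A). Edges now: 5
Op 6: add_edge(C, F) (duplicate, no change). Edges now: 5
Op 7: add_edge(G, C). Edges now: 6
Op 8: add_edge(E, D). Edges now: 7
Op 9: add_edge(C, B). Edges now: 8
Op 10: add_edge(E, B). Edges now: 9
Op 11: add_edge(H, B). Edges now: 10
Compute levels (Kahn BFS):
  sources (in-degree 0): G, H
  process G: level=0
    G->C: in-degree(C)=0, level(C)=1, enqueue
  process H: level=0
    H->B: in-degree(B)=2, level(B)>=1
    H->E: in-degree(E)=0, level(E)=1, enqueue
  process C: level=1
    C->A: in-degree(A)=1, level(A)>=2
    C->B: in-degree(B)=1, level(B)>=2
    C->F: in-degree(F)=1, level(F)>=2
  process E: level=1
    E->B: in-degree(B)=0, level(B)=2, enqueue
    E->D: in-degree(D)=0, level(D)=2, enqueue
  process B: level=2
    B->F: in-degree(F)=0, level(F)=3, enqueue
  process D: level=2
    D->A: in-degree(A)=0, level(A)=3, enqueue
  process F: level=3
  process A: level=3
All levels: A:3, B:2, C:1, D:2, E:1, F:3, G:0, H:0
level(E) = 1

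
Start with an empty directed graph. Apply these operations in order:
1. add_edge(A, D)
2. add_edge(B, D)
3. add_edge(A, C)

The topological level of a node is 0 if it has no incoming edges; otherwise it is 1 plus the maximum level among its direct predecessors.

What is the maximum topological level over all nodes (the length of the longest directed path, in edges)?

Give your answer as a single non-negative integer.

Answer: 1

Derivation:
Op 1: add_edge(A, D). Edges now: 1
Op 2: add_edge(B, D). Edges now: 2
Op 3: add_edge(A, C). Edges now: 3
Compute levels (Kahn BFS):
  sources (in-degree 0): A, B
  process A: level=0
    A->C: in-degree(C)=0, level(C)=1, enqueue
    A->D: in-degree(D)=1, level(D)>=1
  process B: level=0
    B->D: in-degree(D)=0, level(D)=1, enqueue
  process C: level=1
  process D: level=1
All levels: A:0, B:0, C:1, D:1
max level = 1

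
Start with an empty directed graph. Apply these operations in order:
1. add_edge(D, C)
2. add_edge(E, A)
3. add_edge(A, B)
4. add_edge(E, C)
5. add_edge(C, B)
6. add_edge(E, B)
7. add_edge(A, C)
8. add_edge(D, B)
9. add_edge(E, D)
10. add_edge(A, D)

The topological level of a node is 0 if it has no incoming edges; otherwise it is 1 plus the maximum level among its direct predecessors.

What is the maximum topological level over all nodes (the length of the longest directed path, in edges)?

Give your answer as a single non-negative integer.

Op 1: add_edge(D, C). Edges now: 1
Op 2: add_edge(E, A). Edges now: 2
Op 3: add_edge(A, B). Edges now: 3
Op 4: add_edge(E, C). Edges now: 4
Op 5: add_edge(C, B). Edges now: 5
Op 6: add_edge(E, B). Edges now: 6
Op 7: add_edge(A, C). Edges now: 7
Op 8: add_edge(D, B). Edges now: 8
Op 9: add_edge(E, D). Edges now: 9
Op 10: add_edge(A, D). Edges now: 10
Compute levels (Kahn BFS):
  sources (in-degree 0): E
  process E: level=0
    E->A: in-degree(A)=0, level(A)=1, enqueue
    E->B: in-degree(B)=3, level(B)>=1
    E->C: in-degree(C)=2, level(C)>=1
    E->D: in-degree(D)=1, level(D)>=1
  process A: level=1
    A->B: in-degree(B)=2, level(B)>=2
    A->C: in-degree(C)=1, level(C)>=2
    A->D: in-degree(D)=0, level(D)=2, enqueue
  process D: level=2
    D->B: in-degree(B)=1, level(B)>=3
    D->C: in-degree(C)=0, level(C)=3, enqueue
  process C: level=3
    C->B: in-degree(B)=0, level(B)=4, enqueue
  process B: level=4
All levels: A:1, B:4, C:3, D:2, E:0
max level = 4

Answer: 4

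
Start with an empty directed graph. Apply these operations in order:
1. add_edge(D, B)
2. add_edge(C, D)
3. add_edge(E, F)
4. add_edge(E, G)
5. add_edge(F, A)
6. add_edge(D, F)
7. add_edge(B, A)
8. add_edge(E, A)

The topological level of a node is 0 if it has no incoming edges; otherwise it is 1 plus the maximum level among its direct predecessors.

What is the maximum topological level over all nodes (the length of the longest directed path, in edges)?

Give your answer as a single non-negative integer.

Answer: 3

Derivation:
Op 1: add_edge(D, B). Edges now: 1
Op 2: add_edge(C, D). Edges now: 2
Op 3: add_edge(E, F). Edges now: 3
Op 4: add_edge(E, G). Edges now: 4
Op 5: add_edge(F, A). Edges now: 5
Op 6: add_edge(D, F). Edges now: 6
Op 7: add_edge(B, A). Edges now: 7
Op 8: add_edge(E, A). Edges now: 8
Compute levels (Kahn BFS):
  sources (in-degree 0): C, E
  process C: level=0
    C->D: in-degree(D)=0, level(D)=1, enqueue
  process E: level=0
    E->A: in-degree(A)=2, level(A)>=1
    E->F: in-degree(F)=1, level(F)>=1
    E->G: in-degree(G)=0, level(G)=1, enqueue
  process D: level=1
    D->B: in-degree(B)=0, level(B)=2, enqueue
    D->F: in-degree(F)=0, level(F)=2, enqueue
  process G: level=1
  process B: level=2
    B->A: in-degree(A)=1, level(A)>=3
  process F: level=2
    F->A: in-degree(A)=0, level(A)=3, enqueue
  process A: level=3
All levels: A:3, B:2, C:0, D:1, E:0, F:2, G:1
max level = 3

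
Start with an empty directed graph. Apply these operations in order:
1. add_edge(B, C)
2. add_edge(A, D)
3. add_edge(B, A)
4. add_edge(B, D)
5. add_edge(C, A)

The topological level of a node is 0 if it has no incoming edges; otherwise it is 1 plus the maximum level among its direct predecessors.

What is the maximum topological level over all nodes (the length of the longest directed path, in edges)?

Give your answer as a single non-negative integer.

Op 1: add_edge(B, C). Edges now: 1
Op 2: add_edge(A, D). Edges now: 2
Op 3: add_edge(B, A). Edges now: 3
Op 4: add_edge(B, D). Edges now: 4
Op 5: add_edge(C, A). Edges now: 5
Compute levels (Kahn BFS):
  sources (in-degree 0): B
  process B: level=0
    B->A: in-degree(A)=1, level(A)>=1
    B->C: in-degree(C)=0, level(C)=1, enqueue
    B->D: in-degree(D)=1, level(D)>=1
  process C: level=1
    C->A: in-degree(A)=0, level(A)=2, enqueue
  process A: level=2
    A->D: in-degree(D)=0, level(D)=3, enqueue
  process D: level=3
All levels: A:2, B:0, C:1, D:3
max level = 3

Answer: 3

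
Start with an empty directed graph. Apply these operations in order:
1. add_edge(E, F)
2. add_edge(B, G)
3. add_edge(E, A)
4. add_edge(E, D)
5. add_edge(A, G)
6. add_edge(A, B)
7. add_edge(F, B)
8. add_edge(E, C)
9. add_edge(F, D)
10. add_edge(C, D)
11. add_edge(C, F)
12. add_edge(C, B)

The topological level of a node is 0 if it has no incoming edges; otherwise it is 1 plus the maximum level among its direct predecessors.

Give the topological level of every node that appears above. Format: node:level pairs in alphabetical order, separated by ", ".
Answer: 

Answer: A:1, B:3, C:1, D:3, E:0, F:2, G:4

Derivation:
Op 1: add_edge(E, F). Edges now: 1
Op 2: add_edge(B, G). Edges now: 2
Op 3: add_edge(E, A). Edges now: 3
Op 4: add_edge(E, D). Edges now: 4
Op 5: add_edge(A, G). Edges now: 5
Op 6: add_edge(A, B). Edges now: 6
Op 7: add_edge(F, B). Edges now: 7
Op 8: add_edge(E, C). Edges now: 8
Op 9: add_edge(F, D). Edges now: 9
Op 10: add_edge(C, D). Edges now: 10
Op 11: add_edge(C, F). Edges now: 11
Op 12: add_edge(C, B). Edges now: 12
Compute levels (Kahn BFS):
  sources (in-degree 0): E
  process E: level=0
    E->A: in-degree(A)=0, level(A)=1, enqueue
    E->C: in-degree(C)=0, level(C)=1, enqueue
    E->D: in-degree(D)=2, level(D)>=1
    E->F: in-degree(F)=1, level(F)>=1
  process A: level=1
    A->B: in-degree(B)=2, level(B)>=2
    A->G: in-degree(G)=1, level(G)>=2
  process C: level=1
    C->B: in-degree(B)=1, level(B)>=2
    C->D: in-degree(D)=1, level(D)>=2
    C->F: in-degree(F)=0, level(F)=2, enqueue
  process F: level=2
    F->B: in-degree(B)=0, level(B)=3, enqueue
    F->D: in-degree(D)=0, level(D)=3, enqueue
  process B: level=3
    B->G: in-degree(G)=0, level(G)=4, enqueue
  process D: level=3
  process G: level=4
All levels: A:1, B:3, C:1, D:3, E:0, F:2, G:4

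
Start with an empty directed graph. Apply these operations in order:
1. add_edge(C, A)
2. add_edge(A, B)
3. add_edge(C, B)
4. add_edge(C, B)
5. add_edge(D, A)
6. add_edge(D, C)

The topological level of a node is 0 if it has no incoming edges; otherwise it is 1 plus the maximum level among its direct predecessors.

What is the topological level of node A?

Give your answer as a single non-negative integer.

Op 1: add_edge(C, A). Edges now: 1
Op 2: add_edge(A, B). Edges now: 2
Op 3: add_edge(C, B). Edges now: 3
Op 4: add_edge(C, B) (duplicate, no change). Edges now: 3
Op 5: add_edge(D, A). Edges now: 4
Op 6: add_edge(D, C). Edges now: 5
Compute levels (Kahn BFS):
  sources (in-degree 0): D
  process D: level=0
    D->A: in-degree(A)=1, level(A)>=1
    D->C: in-degree(C)=0, level(C)=1, enqueue
  process C: level=1
    C->A: in-degree(A)=0, level(A)=2, enqueue
    C->B: in-degree(B)=1, level(B)>=2
  process A: level=2
    A->B: in-degree(B)=0, level(B)=3, enqueue
  process B: level=3
All levels: A:2, B:3, C:1, D:0
level(A) = 2

Answer: 2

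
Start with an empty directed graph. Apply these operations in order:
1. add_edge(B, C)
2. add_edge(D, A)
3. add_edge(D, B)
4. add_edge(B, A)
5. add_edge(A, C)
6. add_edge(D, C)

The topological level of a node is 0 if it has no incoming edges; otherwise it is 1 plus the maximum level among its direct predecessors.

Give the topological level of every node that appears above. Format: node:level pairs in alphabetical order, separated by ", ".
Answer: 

Op 1: add_edge(B, C). Edges now: 1
Op 2: add_edge(D, A). Edges now: 2
Op 3: add_edge(D, B). Edges now: 3
Op 4: add_edge(B, A). Edges now: 4
Op 5: add_edge(A, C). Edges now: 5
Op 6: add_edge(D, C). Edges now: 6
Compute levels (Kahn BFS):
  sources (in-degree 0): D
  process D: level=0
    D->A: in-degree(A)=1, level(A)>=1
    D->B: in-degree(B)=0, level(B)=1, enqueue
    D->C: in-degree(C)=2, level(C)>=1
  process B: level=1
    B->A: in-degree(A)=0, level(A)=2, enqueue
    B->C: in-degree(C)=1, level(C)>=2
  process A: level=2
    A->C: in-degree(C)=0, level(C)=3, enqueue
  process C: level=3
All levels: A:2, B:1, C:3, D:0

Answer: A:2, B:1, C:3, D:0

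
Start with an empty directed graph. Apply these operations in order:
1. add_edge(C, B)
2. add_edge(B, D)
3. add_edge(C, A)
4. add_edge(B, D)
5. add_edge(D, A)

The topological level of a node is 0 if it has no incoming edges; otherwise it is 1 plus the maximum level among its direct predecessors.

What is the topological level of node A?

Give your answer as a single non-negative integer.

Op 1: add_edge(C, B). Edges now: 1
Op 2: add_edge(B, D). Edges now: 2
Op 3: add_edge(C, A). Edges now: 3
Op 4: add_edge(B, D) (duplicate, no change). Edges now: 3
Op 5: add_edge(D, A). Edges now: 4
Compute levels (Kahn BFS):
  sources (in-degree 0): C
  process C: level=0
    C->A: in-degree(A)=1, level(A)>=1
    C->B: in-degree(B)=0, level(B)=1, enqueue
  process B: level=1
    B->D: in-degree(D)=0, level(D)=2, enqueue
  process D: level=2
    D->A: in-degree(A)=0, level(A)=3, enqueue
  process A: level=3
All levels: A:3, B:1, C:0, D:2
level(A) = 3

Answer: 3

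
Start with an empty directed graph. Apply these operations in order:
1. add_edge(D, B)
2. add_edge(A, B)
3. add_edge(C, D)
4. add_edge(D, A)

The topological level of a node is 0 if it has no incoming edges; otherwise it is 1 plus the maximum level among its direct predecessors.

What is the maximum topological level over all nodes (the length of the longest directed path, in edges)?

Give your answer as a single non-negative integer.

Answer: 3

Derivation:
Op 1: add_edge(D, B). Edges now: 1
Op 2: add_edge(A, B). Edges now: 2
Op 3: add_edge(C, D). Edges now: 3
Op 4: add_edge(D, A). Edges now: 4
Compute levels (Kahn BFS):
  sources (in-degree 0): C
  process C: level=0
    C->D: in-degree(D)=0, level(D)=1, enqueue
  process D: level=1
    D->A: in-degree(A)=0, level(A)=2, enqueue
    D->B: in-degree(B)=1, level(B)>=2
  process A: level=2
    A->B: in-degree(B)=0, level(B)=3, enqueue
  process B: level=3
All levels: A:2, B:3, C:0, D:1
max level = 3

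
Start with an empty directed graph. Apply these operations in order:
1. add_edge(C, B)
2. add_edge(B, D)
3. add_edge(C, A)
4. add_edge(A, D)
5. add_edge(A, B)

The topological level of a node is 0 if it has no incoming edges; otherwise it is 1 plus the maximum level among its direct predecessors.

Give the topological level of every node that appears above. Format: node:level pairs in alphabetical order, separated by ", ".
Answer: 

Answer: A:1, B:2, C:0, D:3

Derivation:
Op 1: add_edge(C, B). Edges now: 1
Op 2: add_edge(B, D). Edges now: 2
Op 3: add_edge(C, A). Edges now: 3
Op 4: add_edge(A, D). Edges now: 4
Op 5: add_edge(A, B). Edges now: 5
Compute levels (Kahn BFS):
  sources (in-degree 0): C
  process C: level=0
    C->A: in-degree(A)=0, level(A)=1, enqueue
    C->B: in-degree(B)=1, level(B)>=1
  process A: level=1
    A->B: in-degree(B)=0, level(B)=2, enqueue
    A->D: in-degree(D)=1, level(D)>=2
  process B: level=2
    B->D: in-degree(D)=0, level(D)=3, enqueue
  process D: level=3
All levels: A:1, B:2, C:0, D:3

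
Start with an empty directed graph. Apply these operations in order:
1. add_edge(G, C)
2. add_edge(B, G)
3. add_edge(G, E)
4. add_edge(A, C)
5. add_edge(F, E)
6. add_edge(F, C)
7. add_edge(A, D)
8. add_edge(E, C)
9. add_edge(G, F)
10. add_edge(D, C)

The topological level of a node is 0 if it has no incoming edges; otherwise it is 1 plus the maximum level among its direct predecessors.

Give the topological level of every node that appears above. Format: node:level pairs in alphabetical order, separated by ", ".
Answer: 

Op 1: add_edge(G, C). Edges now: 1
Op 2: add_edge(B, G). Edges now: 2
Op 3: add_edge(G, E). Edges now: 3
Op 4: add_edge(A, C). Edges now: 4
Op 5: add_edge(F, E). Edges now: 5
Op 6: add_edge(F, C). Edges now: 6
Op 7: add_edge(A, D). Edges now: 7
Op 8: add_edge(E, C). Edges now: 8
Op 9: add_edge(G, F). Edges now: 9
Op 10: add_edge(D, C). Edges now: 10
Compute levels (Kahn BFS):
  sources (in-degree 0): A, B
  process A: level=0
    A->C: in-degree(C)=4, level(C)>=1
    A->D: in-degree(D)=0, level(D)=1, enqueue
  process B: level=0
    B->G: in-degree(G)=0, level(G)=1, enqueue
  process D: level=1
    D->C: in-degree(C)=3, level(C)>=2
  process G: level=1
    G->C: in-degree(C)=2, level(C)>=2
    G->E: in-degree(E)=1, level(E)>=2
    G->F: in-degree(F)=0, level(F)=2, enqueue
  process F: level=2
    F->C: in-degree(C)=1, level(C)>=3
    F->E: in-degree(E)=0, level(E)=3, enqueue
  process E: level=3
    E->C: in-degree(C)=0, level(C)=4, enqueue
  process C: level=4
All levels: A:0, B:0, C:4, D:1, E:3, F:2, G:1

Answer: A:0, B:0, C:4, D:1, E:3, F:2, G:1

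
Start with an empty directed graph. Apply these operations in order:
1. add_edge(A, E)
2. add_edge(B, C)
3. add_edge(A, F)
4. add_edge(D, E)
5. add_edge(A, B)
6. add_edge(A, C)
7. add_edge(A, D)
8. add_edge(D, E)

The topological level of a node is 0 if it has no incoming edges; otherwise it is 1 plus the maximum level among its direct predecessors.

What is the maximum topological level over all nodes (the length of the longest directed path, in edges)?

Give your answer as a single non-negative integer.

Op 1: add_edge(A, E). Edges now: 1
Op 2: add_edge(B, C). Edges now: 2
Op 3: add_edge(A, F). Edges now: 3
Op 4: add_edge(D, E). Edges now: 4
Op 5: add_edge(A, B). Edges now: 5
Op 6: add_edge(A, C). Edges now: 6
Op 7: add_edge(A, D). Edges now: 7
Op 8: add_edge(D, E) (duplicate, no change). Edges now: 7
Compute levels (Kahn BFS):
  sources (in-degree 0): A
  process A: level=0
    A->B: in-degree(B)=0, level(B)=1, enqueue
    A->C: in-degree(C)=1, level(C)>=1
    A->D: in-degree(D)=0, level(D)=1, enqueue
    A->E: in-degree(E)=1, level(E)>=1
    A->F: in-degree(F)=0, level(F)=1, enqueue
  process B: level=1
    B->C: in-degree(C)=0, level(C)=2, enqueue
  process D: level=1
    D->E: in-degree(E)=0, level(E)=2, enqueue
  process F: level=1
  process C: level=2
  process E: level=2
All levels: A:0, B:1, C:2, D:1, E:2, F:1
max level = 2

Answer: 2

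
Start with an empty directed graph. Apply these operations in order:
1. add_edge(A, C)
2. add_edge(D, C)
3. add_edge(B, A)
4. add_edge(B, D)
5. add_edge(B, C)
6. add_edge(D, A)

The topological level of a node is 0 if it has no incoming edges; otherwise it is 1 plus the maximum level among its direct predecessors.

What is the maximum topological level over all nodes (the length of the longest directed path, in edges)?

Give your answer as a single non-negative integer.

Op 1: add_edge(A, C). Edges now: 1
Op 2: add_edge(D, C). Edges now: 2
Op 3: add_edge(B, A). Edges now: 3
Op 4: add_edge(B, D). Edges now: 4
Op 5: add_edge(B, C). Edges now: 5
Op 6: add_edge(D, A). Edges now: 6
Compute levels (Kahn BFS):
  sources (in-degree 0): B
  process B: level=0
    B->A: in-degree(A)=1, level(A)>=1
    B->C: in-degree(C)=2, level(C)>=1
    B->D: in-degree(D)=0, level(D)=1, enqueue
  process D: level=1
    D->A: in-degree(A)=0, level(A)=2, enqueue
    D->C: in-degree(C)=1, level(C)>=2
  process A: level=2
    A->C: in-degree(C)=0, level(C)=3, enqueue
  process C: level=3
All levels: A:2, B:0, C:3, D:1
max level = 3

Answer: 3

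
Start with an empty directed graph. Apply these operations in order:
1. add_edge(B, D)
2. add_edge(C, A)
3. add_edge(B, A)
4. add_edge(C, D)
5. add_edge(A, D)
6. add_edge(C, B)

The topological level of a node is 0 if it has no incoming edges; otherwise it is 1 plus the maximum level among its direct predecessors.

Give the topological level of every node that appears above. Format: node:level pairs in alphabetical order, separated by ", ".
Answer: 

Op 1: add_edge(B, D). Edges now: 1
Op 2: add_edge(C, A). Edges now: 2
Op 3: add_edge(B, A). Edges now: 3
Op 4: add_edge(C, D). Edges now: 4
Op 5: add_edge(A, D). Edges now: 5
Op 6: add_edge(C, B). Edges now: 6
Compute levels (Kahn BFS):
  sources (in-degree 0): C
  process C: level=0
    C->A: in-degree(A)=1, level(A)>=1
    C->B: in-degree(B)=0, level(B)=1, enqueue
    C->D: in-degree(D)=2, level(D)>=1
  process B: level=1
    B->A: in-degree(A)=0, level(A)=2, enqueue
    B->D: in-degree(D)=1, level(D)>=2
  process A: level=2
    A->D: in-degree(D)=0, level(D)=3, enqueue
  process D: level=3
All levels: A:2, B:1, C:0, D:3

Answer: A:2, B:1, C:0, D:3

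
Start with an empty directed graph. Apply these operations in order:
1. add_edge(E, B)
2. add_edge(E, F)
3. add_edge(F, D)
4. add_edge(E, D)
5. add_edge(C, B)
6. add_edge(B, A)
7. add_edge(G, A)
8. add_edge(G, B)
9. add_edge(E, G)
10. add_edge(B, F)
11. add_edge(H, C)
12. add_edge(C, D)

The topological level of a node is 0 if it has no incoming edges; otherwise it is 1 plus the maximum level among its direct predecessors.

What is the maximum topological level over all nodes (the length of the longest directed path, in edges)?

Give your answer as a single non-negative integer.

Answer: 4

Derivation:
Op 1: add_edge(E, B). Edges now: 1
Op 2: add_edge(E, F). Edges now: 2
Op 3: add_edge(F, D). Edges now: 3
Op 4: add_edge(E, D). Edges now: 4
Op 5: add_edge(C, B). Edges now: 5
Op 6: add_edge(B, A). Edges now: 6
Op 7: add_edge(G, A). Edges now: 7
Op 8: add_edge(G, B). Edges now: 8
Op 9: add_edge(E, G). Edges now: 9
Op 10: add_edge(B, F). Edges now: 10
Op 11: add_edge(H, C). Edges now: 11
Op 12: add_edge(C, D). Edges now: 12
Compute levels (Kahn BFS):
  sources (in-degree 0): E, H
  process E: level=0
    E->B: in-degree(B)=2, level(B)>=1
    E->D: in-degree(D)=2, level(D)>=1
    E->F: in-degree(F)=1, level(F)>=1
    E->G: in-degree(G)=0, level(G)=1, enqueue
  process H: level=0
    H->C: in-degree(C)=0, level(C)=1, enqueue
  process G: level=1
    G->A: in-degree(A)=1, level(A)>=2
    G->B: in-degree(B)=1, level(B)>=2
  process C: level=1
    C->B: in-degree(B)=0, level(B)=2, enqueue
    C->D: in-degree(D)=1, level(D)>=2
  process B: level=2
    B->A: in-degree(A)=0, level(A)=3, enqueue
    B->F: in-degree(F)=0, level(F)=3, enqueue
  process A: level=3
  process F: level=3
    F->D: in-degree(D)=0, level(D)=4, enqueue
  process D: level=4
All levels: A:3, B:2, C:1, D:4, E:0, F:3, G:1, H:0
max level = 4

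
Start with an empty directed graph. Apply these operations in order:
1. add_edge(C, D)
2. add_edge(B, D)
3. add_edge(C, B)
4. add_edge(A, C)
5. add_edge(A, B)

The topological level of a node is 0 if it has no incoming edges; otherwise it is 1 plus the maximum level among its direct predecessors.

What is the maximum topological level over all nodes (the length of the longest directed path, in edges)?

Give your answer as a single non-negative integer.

Answer: 3

Derivation:
Op 1: add_edge(C, D). Edges now: 1
Op 2: add_edge(B, D). Edges now: 2
Op 3: add_edge(C, B). Edges now: 3
Op 4: add_edge(A, C). Edges now: 4
Op 5: add_edge(A, B). Edges now: 5
Compute levels (Kahn BFS):
  sources (in-degree 0): A
  process A: level=0
    A->B: in-degree(B)=1, level(B)>=1
    A->C: in-degree(C)=0, level(C)=1, enqueue
  process C: level=1
    C->B: in-degree(B)=0, level(B)=2, enqueue
    C->D: in-degree(D)=1, level(D)>=2
  process B: level=2
    B->D: in-degree(D)=0, level(D)=3, enqueue
  process D: level=3
All levels: A:0, B:2, C:1, D:3
max level = 3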